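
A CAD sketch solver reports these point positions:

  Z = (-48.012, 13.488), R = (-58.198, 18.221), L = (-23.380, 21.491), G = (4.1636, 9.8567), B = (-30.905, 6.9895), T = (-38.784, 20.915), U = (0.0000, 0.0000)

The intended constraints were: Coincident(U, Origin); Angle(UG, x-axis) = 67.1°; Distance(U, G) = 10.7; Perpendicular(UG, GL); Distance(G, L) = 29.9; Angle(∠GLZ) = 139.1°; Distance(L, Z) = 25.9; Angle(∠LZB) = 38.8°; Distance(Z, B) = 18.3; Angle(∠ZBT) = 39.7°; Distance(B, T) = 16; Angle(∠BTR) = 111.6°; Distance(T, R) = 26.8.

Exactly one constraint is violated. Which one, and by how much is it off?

Distance(T, R) = 26.8 — off by 7.20.

U = (0.00, 0.00) ✓; UG at 67.10° ✓; |UG| = 10.70 ✓; ∠(UG, GL) = 90.00° ✓; |GL| = 29.90 ✓; ∠GLZ = 139.1° ✓; |LZ| = 25.90 ✓; ∠LZB = 38.80° ✓; |ZB| = 18.30 ✓; ∠ZBT = 39.70° ✓; |BT| = 16.00 ✓; ∠BTR = 111.6° ✓; |TR| = 19.60 ✗.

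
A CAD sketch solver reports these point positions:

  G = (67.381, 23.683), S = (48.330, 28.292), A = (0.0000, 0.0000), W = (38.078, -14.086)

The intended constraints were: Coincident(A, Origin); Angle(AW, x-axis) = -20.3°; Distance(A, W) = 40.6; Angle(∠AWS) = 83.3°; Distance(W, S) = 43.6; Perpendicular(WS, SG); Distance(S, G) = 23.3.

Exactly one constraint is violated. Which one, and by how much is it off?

Distance(S, G) = 23.3 — off by 3.70.

A = (0.00, 0.00) ✓; AW at -20.30° ✓; |AW| = 40.60 ✓; ∠AWS = 83.30° ✓; |WS| = 43.60 ✓; ∠(WS, SG) = 90.00° ✓; |SG| = 19.60 ✗.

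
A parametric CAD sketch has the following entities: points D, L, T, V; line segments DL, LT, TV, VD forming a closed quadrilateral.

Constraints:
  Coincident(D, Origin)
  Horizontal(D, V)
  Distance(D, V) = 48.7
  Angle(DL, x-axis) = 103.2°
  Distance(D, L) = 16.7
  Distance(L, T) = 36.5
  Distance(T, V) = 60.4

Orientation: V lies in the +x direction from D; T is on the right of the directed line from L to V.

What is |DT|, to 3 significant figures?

21.6

Checks: |LT| = 36.50 ✓; |TV| = 60.40 ✓.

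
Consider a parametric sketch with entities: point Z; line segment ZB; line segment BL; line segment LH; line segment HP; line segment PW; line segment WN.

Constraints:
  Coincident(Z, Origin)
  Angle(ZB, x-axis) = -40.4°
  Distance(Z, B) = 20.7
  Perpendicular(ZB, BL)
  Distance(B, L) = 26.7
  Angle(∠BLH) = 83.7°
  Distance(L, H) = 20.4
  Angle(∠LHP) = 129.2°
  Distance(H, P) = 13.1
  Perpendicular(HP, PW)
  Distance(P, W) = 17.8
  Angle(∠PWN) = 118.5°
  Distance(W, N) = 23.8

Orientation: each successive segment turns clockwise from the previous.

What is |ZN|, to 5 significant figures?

32.868

The perpendicularity gives PW at right angles to HP, so PW runs at -7.5000°; with |PW| = 17.8, W = (3.8260, -8.2380). ∠PWN = 118.5° gives WN at -69.000° from the x-axis; with |WN| = 23.8, N = (12.355, -30.457). Then |ZN| = |N − Z| = 32.868.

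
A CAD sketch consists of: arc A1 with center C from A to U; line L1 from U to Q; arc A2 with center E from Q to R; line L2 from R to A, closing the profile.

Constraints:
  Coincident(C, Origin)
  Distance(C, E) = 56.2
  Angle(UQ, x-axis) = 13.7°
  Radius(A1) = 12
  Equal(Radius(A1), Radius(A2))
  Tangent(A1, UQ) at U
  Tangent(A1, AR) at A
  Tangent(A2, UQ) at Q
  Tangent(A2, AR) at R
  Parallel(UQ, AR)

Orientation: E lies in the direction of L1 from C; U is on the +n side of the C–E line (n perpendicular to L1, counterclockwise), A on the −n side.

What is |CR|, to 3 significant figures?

57.5

Tangency of A1 to both parallel lines with radius 12.0 puts U and A at C ± 12.0·n: U = (-2.84, 11.7), A = (2.84, -11.7). Equal radii place Q and R the same way about E: Q = E + 12.0·n = (51.8, 25.0), R = E − 12.0·n = (57.4, 1.65). Then |CR| = |R − C| = 57.5.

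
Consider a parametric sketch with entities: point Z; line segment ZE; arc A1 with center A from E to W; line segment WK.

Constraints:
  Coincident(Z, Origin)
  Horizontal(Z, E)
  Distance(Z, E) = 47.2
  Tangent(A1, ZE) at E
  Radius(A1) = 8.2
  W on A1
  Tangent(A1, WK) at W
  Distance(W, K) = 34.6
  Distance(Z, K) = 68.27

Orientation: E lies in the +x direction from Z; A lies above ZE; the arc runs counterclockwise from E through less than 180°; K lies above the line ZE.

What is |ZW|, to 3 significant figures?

56.1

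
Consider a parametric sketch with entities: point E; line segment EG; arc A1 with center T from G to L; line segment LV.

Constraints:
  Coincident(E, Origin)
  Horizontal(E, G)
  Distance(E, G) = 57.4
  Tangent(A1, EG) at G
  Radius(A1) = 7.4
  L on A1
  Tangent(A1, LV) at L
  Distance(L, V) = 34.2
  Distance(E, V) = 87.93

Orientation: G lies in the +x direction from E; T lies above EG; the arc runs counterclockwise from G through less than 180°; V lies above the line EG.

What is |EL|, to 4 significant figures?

63.79

E is at the origin; EG is horizontal with |EG| = 57.4 and G on the +x side, so G = (57.40, 0.000). A1 meets EG tangentially, so TG is at right angles to EG, so T = G + (0, 7.4) = (57.40, 7.400). Since TL ⟂ LV (tangency), |TV| = √(7.4² + 34.2²) = 34.99 regardless of where L sits on A1. So V lies on both circle(E, 87.93) and circle(T, 34.99); the above-EG intersection is V = (81.66, 32.62). L is the foot of the tangent from V: L = (63.70, 3.514).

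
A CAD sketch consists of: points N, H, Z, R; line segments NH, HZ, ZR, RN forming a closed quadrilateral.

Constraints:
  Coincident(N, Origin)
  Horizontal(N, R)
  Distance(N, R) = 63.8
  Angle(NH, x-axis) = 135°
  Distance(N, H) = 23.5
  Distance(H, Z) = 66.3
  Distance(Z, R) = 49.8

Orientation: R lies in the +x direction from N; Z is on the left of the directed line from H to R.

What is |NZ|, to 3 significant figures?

62.6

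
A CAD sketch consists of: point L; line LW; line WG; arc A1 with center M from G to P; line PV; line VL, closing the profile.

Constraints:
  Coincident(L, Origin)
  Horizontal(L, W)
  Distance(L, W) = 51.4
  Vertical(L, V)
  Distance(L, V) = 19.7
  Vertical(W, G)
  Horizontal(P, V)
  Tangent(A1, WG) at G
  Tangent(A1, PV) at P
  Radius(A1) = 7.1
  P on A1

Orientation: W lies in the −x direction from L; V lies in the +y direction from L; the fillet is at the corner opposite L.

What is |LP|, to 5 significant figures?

48.483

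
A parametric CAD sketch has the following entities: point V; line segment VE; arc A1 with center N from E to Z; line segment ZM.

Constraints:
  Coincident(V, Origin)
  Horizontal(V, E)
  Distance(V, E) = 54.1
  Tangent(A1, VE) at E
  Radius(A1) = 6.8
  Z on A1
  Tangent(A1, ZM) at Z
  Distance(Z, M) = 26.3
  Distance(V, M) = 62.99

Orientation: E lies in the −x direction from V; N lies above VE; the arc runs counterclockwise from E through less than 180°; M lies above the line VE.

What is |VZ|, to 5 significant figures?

48.168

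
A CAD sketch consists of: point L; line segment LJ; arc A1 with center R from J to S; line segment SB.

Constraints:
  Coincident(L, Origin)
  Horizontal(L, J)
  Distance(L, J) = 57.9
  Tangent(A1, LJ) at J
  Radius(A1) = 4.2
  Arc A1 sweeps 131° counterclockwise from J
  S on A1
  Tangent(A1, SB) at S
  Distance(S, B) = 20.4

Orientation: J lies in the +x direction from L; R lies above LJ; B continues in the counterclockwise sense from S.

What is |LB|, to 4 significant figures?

52.66

L is at the origin; L and J share the same y with |LJ| = 57.9 and J on the +x side, so J = (57.90, 0.000). Since A1 is tangent to LJ there, RJ ⟂ LJ, so R = J + (0, 4.2) = (57.90, 4.200). On A1, J sits at bearing -90° from R; a 131° counterclockwise sweep puts S at bearing 41°, so S = R + 4.2·(cos 41°, sin 41°) = (61.07, 6.955). Since A1 is tangent to SB there, RS ⟂ SB, so SB runs along (−sin 41°, cos 41°); with |SB| = 20.4, B = (47.69, 22.35). Then |LB| = |B − L| = 52.66.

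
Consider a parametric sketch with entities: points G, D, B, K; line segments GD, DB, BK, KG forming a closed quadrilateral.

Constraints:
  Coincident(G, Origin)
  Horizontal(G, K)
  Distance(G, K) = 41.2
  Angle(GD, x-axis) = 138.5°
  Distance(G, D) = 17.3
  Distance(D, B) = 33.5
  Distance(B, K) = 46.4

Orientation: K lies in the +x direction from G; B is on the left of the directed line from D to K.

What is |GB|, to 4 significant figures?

36.70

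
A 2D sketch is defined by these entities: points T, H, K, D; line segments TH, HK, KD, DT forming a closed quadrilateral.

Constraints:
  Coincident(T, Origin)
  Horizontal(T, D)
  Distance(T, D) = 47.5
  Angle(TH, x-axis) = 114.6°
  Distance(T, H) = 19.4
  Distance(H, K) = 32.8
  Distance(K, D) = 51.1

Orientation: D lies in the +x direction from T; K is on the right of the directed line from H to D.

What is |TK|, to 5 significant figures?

14.573

T is at the origin; T and D share the same y with |TD| = 47.5 and D in +x, so D = (47.5, 0). TH runs at 114.6° with |TH| = 19.4, so H = (-8.0758, 17.639). K is determined by |HK| = 32.8 and |KD| = 51.1 together: it lies at the intersection of circle(H, 32.8) and circle(D, 51.1). With |HD| = 58.308, the foot of the radical line on HD is 15.988 from H and the perpendicular offset is √(32.8² − 15.988²) = 28.640. Taking the right-of-HD solution: K = (-1.5010, -14.495).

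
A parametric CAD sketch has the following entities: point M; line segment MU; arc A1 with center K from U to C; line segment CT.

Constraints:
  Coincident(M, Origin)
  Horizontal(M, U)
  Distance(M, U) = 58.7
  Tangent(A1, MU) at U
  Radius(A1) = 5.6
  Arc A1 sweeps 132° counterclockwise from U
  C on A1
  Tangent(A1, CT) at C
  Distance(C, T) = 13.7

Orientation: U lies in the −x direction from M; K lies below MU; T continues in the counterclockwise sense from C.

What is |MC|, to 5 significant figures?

63.553

The tangent condition forces KU to be normal to MU, so K = U + (0, -5.6) = (-58.700, -5.6000). On A1, U sits at bearing 90° from K; a 132° counterclockwise sweep puts C at bearing 222°, so C = K + 5.6·(cos 222°, sin 222°) = (-62.862, -9.3471). Then |MC| = |C − M| = 63.553.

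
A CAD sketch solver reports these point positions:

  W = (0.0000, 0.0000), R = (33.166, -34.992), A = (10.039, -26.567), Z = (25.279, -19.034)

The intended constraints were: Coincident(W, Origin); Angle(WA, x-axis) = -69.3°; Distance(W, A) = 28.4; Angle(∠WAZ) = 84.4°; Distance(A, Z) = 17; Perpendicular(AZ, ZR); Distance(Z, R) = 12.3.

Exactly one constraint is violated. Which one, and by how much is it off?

Distance(Z, R) = 12.3 — off by 5.50.

W = (0.00, 0.00) ✓; WA at -69.30° ✓; |WA| = 28.40 ✓; ∠WAZ = 84.40° ✓; |AZ| = 17.00 ✓; ∠(AZ, ZR) = 90.00° ✓; |ZR| = 17.80 ✗.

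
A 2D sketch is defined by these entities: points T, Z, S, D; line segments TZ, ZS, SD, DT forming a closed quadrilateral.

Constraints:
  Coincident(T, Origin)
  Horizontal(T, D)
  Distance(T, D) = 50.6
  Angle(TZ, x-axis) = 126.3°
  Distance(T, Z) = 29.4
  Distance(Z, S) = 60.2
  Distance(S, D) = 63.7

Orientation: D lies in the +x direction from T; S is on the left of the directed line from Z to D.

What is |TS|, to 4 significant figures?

67.57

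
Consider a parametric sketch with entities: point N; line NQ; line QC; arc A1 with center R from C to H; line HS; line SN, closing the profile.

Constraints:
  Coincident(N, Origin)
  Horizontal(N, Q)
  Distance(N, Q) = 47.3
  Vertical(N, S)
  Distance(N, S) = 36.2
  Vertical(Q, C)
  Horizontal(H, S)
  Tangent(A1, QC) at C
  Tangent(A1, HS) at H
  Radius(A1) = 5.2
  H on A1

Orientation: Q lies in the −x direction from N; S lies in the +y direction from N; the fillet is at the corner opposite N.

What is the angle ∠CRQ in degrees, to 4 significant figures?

80.48°

N is at the origin; N and Q share the same y with |NQ| = 47.3 and Q on the −x side, so Q = (-47.30, 0.000). NS is vertical with |NS| = 36.2 and S on the +y side, so S = (0.000, 36.20). The virtual corner opposite N is at (-47.30, 36.20). Tangency of A1 to QC means the radius RC is perpendicular to QC and A1 meets HS tangentially, so RH is at right angles to HS, with radius 5.2, so the center R sits 5.2 in from both sides at R = (-42.10, 31.00). That places the tangent points at C = (-47.30, 31.00) on QC and H = (-42.10, 36.20) on HS. Then cos ∠CRQ = RC·RQ / (|RC||RQ|), giving 80.48°.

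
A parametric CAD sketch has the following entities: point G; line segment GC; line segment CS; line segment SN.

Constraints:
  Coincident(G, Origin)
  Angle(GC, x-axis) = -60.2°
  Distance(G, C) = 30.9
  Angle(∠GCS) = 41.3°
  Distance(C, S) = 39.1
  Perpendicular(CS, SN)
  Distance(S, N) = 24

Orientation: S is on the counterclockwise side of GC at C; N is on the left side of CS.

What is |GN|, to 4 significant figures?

16.29

∠GCS = 41.3°, so CS runs at -60.2° + (180° − 41.3°) = 78.50° from the x-axis; with |CS| = 39.1, S = C + 39.1·(cos 78.50°, sin 78.50°) = (23.15, 11.50). The perpendicularity gives SN at right angles to CS; with |SN| = 24.0 on the left of CS, N = S + 24.0·(-0.9799, 0.1994) = (-0.3664, 16.29). Then |GN| = |N − G| = 16.29.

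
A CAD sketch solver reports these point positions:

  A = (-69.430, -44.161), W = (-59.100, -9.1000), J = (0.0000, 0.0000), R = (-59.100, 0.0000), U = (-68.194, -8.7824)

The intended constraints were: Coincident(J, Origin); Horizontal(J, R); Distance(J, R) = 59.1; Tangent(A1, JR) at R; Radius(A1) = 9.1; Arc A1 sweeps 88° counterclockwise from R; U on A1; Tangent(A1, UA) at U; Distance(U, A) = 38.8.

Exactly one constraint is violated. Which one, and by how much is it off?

Distance(U, A) = 38.8 — off by 3.40.

J = (0.00, 0.00) ✓; J.y = 0.00, R.y = 0.00 ✓; |JR| = 59.10 ✓; ∠(WR, RJ) = 90.00° ✓; |WR| = 9.100 ✓; bearing(W→U) − bearing(W→R) = 88.00° ✓; |WU| = 9.100 ✓; ∠(WU, UA) = 90.00° ✓; |UA| = 35.40 ✗.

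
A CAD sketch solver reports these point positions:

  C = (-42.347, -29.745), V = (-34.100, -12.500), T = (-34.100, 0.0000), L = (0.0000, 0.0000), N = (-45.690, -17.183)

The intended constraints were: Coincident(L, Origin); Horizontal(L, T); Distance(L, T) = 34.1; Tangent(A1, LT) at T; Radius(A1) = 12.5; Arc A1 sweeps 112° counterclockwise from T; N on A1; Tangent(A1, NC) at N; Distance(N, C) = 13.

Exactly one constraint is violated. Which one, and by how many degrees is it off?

Tangent(A1, NC) at N — off by 7.10°.

L = (0.00, 0.00) ✓; L.y = 0.00, T.y = 0.00 ✓; |LT| = 34.10 ✓; ∠(VT, TL) = 90.00° ✓; |VT| = 12.50 ✓; bearing(V→N) − bearing(V→T) = 112.0° ✓; |VN| = 12.50 ✓; ∠(VN, NC) = 97.10° ✗; |NC| = 13.00 ✓.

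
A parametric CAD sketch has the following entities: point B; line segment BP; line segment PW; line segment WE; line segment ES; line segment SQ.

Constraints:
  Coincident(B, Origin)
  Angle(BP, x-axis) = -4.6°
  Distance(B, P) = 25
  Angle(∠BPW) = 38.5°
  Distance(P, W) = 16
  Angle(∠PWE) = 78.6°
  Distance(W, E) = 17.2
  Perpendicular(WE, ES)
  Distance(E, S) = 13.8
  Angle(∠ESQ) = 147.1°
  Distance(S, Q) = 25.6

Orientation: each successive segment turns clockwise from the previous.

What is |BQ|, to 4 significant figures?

43.35

B is at the origin; BP runs at -4.6° with length 25.0, so P = (24.92, -2.005). ∠BPW = 38.5° gives PW at -146.1° from the x-axis; with |PW| = 16.0, W = (11.64, -10.93). ∠PWE = 78.6° gives WE at 112.5° from the x-axis; with |WE| = 17.2, E = (5.057, 4.962). The perpendicularity gives ES at right angles to WE, so ES runs at 22.50°; with |ES| = 13.8, S = (17.81, 10.24). ∠ESQ = 147.1° gives SQ at -10.40° from the x-axis; with |SQ| = 25.6, Q = (42.99, 5.622). Then |BQ| = |Q − B| = 43.35.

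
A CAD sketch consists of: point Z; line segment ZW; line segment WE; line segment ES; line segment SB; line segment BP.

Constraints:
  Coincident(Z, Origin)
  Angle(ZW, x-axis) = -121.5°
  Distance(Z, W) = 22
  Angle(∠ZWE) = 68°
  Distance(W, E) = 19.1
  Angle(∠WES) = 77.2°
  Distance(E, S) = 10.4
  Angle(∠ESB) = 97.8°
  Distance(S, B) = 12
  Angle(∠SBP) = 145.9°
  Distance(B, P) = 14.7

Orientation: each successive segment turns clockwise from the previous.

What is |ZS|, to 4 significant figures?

13.36

Z is at the origin; ZW runs at -121.5° with length 22.0, so W = (-11.49, -18.76). ∠ZWE = 68.0° gives WE at 126.5° from the x-axis; with |WE| = 19.1, E = (-22.86, -3.404). ∠WES = 77.2° gives ES at 23.70° from the x-axis; with |ES| = 10.4, S = (-13.33, 0.7758). Then |ZS| = |S − Z| = 13.36.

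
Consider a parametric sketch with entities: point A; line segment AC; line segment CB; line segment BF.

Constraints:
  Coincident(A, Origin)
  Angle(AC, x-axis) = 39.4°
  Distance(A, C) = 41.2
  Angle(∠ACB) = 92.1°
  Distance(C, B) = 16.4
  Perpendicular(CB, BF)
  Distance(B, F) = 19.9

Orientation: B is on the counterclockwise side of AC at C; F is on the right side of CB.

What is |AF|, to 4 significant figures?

63.64

A is at the origin; AC runs at 39.4° with length 41.2, so C = 41.2·(cos 39.4°, sin 39.4°) = (31.84, 26.15). ∠ACB = 92.1°, so CB runs at 39.4° + (180° − 92.1°) = 127.3° from the x-axis; with |CB| = 16.4, B = C + 16.4·(cos 127.3°, sin 127.3°) = (21.90, 39.20). CB ⟂ BF; with |BF| = 19.9 on the right of CB, F = B + 19.9·(0.7955, 0.6060) = (37.73, 51.26). Then |AF| = |F − A| = 63.64.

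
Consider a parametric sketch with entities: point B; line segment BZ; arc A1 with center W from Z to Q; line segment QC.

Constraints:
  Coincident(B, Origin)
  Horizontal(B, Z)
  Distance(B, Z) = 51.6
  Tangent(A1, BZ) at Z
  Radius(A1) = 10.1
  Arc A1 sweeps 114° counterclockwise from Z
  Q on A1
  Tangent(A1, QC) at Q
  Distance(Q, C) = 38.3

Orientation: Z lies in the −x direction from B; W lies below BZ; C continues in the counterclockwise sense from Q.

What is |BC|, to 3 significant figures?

66.8

B is at the origin; BZ is horizontal with |BZ| = 51.6 and Z on the −x side, so Z = (-51.6, 0.00). A1 meets BZ tangentially, so WZ is at right angles to BZ, so W = Z + (0, -10.1) = (-51.6, -10.1). On A1, Z sits at bearing 90° from W; a 114° counterclockwise sweep puts Q at bearing 204°, so Q = W + 10.1·(cos 204°, sin 204°) = (-60.8, -14.2). A1 meets QC tangentially, so WQ is at right angles to QC, so QC runs along (−sin 204°, cos 204°); with |QC| = 38.3, C = (-45.2, -49.2). Then |BC| = |C − B| = 66.8.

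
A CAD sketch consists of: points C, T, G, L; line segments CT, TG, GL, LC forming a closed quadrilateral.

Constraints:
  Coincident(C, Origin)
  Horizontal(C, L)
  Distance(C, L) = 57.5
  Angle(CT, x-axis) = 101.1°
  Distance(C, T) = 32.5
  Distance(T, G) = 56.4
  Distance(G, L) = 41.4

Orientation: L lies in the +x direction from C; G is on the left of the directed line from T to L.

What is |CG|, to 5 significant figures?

64.001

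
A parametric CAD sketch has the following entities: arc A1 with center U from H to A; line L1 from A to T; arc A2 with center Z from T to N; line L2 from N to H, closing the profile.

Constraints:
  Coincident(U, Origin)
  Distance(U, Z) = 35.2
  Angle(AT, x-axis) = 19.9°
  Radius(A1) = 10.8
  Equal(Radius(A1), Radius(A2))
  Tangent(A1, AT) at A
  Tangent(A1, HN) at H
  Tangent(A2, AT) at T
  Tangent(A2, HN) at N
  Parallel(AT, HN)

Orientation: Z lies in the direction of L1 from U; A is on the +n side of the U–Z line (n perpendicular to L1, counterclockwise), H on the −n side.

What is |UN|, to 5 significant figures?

36.820

The slot axis is L1's direction at 19.9°, so u = (cos 19.9°, sin 19.9°) = (0.94029, 0.34038) and n = (−sin 19.9°, cos 19.9°) = (-0.34038, 0.94029). U is at the origin and Z lies 35.2 along u from U, so Z = 35.2·u = (33.098, 11.981). Tangency of A1 to both parallel lines with radius 10.8 puts A and H at U ± 10.8·n: A = (-3.6761, 10.155), H = (3.6761, -10.155). Equal radii place T and N the same way about Z: T = Z + 10.8·n = (29.422, 22.136), N = Z − 10.8·n = (36.774, 1.8262). Then |UN| = |N − U| = 36.820.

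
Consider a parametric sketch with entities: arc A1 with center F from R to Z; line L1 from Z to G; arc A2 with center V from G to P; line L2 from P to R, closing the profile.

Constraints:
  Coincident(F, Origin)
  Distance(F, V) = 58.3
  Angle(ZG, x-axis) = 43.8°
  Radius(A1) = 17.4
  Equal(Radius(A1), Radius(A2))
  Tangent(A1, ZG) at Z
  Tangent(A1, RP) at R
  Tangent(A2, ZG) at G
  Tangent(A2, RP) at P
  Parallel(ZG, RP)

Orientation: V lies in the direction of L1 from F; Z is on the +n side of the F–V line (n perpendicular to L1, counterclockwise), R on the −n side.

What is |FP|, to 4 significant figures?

60.84

The slot axis is L1's direction at 43.8°, so u = (cos 43.8°, sin 43.8°) = (0.7218, 0.6921) and n = (−sin 43.8°, cos 43.8°) = (-0.6921, 0.7218). F is at the origin and V lies 58.3 along u from F, so V = 58.3·u = (42.08, 40.35). Tangency of A1 to both parallel lines with radius 17.4 puts Z and R at F ± 17.4·n: Z = (-12.04, 12.56), R = (12.04, -12.56). Equal radii place G and P the same way about V: G = V + 17.4·n = (30.04, 52.91), P = V − 17.4·n = (54.12, 27.79). Then |FP| = |P − F| = 60.84.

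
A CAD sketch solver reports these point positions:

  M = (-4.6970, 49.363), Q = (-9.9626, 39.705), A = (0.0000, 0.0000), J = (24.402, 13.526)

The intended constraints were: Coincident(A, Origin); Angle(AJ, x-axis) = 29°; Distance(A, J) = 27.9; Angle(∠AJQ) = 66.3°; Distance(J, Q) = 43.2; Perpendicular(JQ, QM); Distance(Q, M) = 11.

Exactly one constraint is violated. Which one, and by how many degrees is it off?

Perpendicular(JQ, QM) — off by 8.70°.

A = (0.00, 0.00) ✓; AJ at 29.00° ✓; |AJ| = 27.90 ✓; ∠AJQ = 66.30° ✓; |JQ| = 43.20 ✓; ∠(JQ, QM) = 81.30° ✗; |QM| = 11.00 ✓.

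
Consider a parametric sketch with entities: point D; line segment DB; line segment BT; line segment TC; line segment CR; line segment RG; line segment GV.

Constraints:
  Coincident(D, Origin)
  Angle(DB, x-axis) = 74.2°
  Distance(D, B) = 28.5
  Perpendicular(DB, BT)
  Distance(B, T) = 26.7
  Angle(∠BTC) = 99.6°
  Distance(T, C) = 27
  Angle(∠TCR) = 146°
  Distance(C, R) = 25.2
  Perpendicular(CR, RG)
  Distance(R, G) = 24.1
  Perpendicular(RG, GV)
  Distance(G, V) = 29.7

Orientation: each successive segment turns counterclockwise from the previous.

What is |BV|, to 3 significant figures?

16.8

D is at the origin; DB runs at 74.2° with length 28.5, so B = (7.76, 27.4). DB is perpendicular to BT, so BT runs at 164°; with |BT| = 26.7, T = (-17.9, 34.7). ∠BTC = 99.6° gives TC at -115° from the x-axis; with |TC| = 27.0, C = (-29.5, 10.3). ∠TCR = 146.0° gives CR at -81.4° from the x-axis; with |CR| = 25.2, R = (-25.7, -14.6). The perpendicularity gives RG at right angles to CR, so RG runs at 8.60°; with |RG| = 24.1, G = (-1.92, -11.0). RG ⟂ GV, so GV runs at 98.6°; with |GV| = 29.7, V = (-6.36, 18.4). Then |BV| = |V − B| = 16.8.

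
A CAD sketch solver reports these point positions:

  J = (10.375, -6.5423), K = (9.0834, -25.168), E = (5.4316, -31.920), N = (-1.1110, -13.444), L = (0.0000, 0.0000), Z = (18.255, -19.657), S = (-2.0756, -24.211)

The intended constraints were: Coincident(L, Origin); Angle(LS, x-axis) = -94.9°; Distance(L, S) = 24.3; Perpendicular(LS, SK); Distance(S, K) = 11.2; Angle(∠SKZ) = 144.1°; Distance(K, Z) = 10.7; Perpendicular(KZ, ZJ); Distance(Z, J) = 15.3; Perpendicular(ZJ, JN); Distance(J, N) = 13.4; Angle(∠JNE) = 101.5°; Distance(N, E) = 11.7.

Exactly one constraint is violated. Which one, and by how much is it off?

Distance(N, E) = 11.7 — off by 7.90.

L = (0.00, 0.00) ✓; LS at -94.90° ✓; |LS| = 24.30 ✓; ∠(LS, SK) = 90.00° ✓; |SK| = 11.20 ✓; ∠SKZ = 144.1° ✓; |KZ| = 10.70 ✓; ∠(KZ, ZJ) = 90.00° ✓; |ZJ| = 15.30 ✓; ∠(ZJ, JN) = 90.00° ✓; |JN| = 13.40 ✓; ∠JNE = 101.5° ✓; |NE| = 19.60 ✗.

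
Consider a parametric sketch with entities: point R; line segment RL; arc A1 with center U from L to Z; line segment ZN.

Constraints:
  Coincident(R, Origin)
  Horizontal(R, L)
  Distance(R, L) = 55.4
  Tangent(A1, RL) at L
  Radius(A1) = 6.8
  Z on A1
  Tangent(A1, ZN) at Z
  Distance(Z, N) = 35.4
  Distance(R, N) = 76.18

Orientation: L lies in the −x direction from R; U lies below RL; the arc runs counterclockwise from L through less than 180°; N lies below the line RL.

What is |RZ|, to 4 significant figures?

62.54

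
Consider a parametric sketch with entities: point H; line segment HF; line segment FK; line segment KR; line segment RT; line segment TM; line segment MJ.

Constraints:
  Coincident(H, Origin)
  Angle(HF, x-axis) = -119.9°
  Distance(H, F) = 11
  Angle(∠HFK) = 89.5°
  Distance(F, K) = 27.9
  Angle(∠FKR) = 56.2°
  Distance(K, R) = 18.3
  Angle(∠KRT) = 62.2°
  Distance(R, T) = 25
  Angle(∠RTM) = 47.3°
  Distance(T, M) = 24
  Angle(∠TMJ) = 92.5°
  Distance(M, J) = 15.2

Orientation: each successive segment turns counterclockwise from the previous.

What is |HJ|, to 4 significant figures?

26.06

H is at the origin; HF runs at -119.9° with length 11.0, so F = (-5.483, -9.536). ∠HFK = 89.5° gives FK at -29.40° from the x-axis; with |FK| = 27.9, K = (18.82, -23.23). ∠FKR = 56.2° gives KR at 94.40° from the x-axis; with |KR| = 18.3, R = (17.42, -4.986). ∠KRT = 62.2° gives RT at -147.8° from the x-axis; with |RT| = 25.0, T = (-3.735, -18.31). ∠RTM = 47.3° gives TM at -15.10° from the x-axis; with |TM| = 24.0, M = (19.44, -24.56). ∠TMJ = 92.5° gives MJ at 72.40° from the x-axis; with |MJ| = 15.2, J = (24.03, -10.07). Then |HJ| = |J − H| = 26.06.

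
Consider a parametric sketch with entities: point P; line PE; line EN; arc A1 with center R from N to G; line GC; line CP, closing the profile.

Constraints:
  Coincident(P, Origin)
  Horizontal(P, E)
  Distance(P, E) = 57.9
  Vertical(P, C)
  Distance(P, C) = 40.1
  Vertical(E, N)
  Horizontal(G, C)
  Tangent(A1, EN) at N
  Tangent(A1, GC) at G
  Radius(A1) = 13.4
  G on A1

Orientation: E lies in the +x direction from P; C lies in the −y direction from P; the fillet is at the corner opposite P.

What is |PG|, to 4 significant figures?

59.90

P is at the origin; P and E share the same y with |PE| = 57.9 and E on the +x side, so E = (57.90, 0.000). P and C share the same x with |PC| = 40.1 and C on the −y side, so C = (0.000, -40.10). The virtual corner opposite P is at (57.90, -40.10). The tangent condition forces RN to be normal to EN and A1 meets GC tangentially, so RG is at right angles to GC, with radius 13.4, so the center R sits 13.4 in from both sides at R = (44.50, -26.70). That places the tangent points at N = (57.90, -26.70) on EN and G = (44.50, -40.10) on GC. Then |PG| = |G − P| = 59.90.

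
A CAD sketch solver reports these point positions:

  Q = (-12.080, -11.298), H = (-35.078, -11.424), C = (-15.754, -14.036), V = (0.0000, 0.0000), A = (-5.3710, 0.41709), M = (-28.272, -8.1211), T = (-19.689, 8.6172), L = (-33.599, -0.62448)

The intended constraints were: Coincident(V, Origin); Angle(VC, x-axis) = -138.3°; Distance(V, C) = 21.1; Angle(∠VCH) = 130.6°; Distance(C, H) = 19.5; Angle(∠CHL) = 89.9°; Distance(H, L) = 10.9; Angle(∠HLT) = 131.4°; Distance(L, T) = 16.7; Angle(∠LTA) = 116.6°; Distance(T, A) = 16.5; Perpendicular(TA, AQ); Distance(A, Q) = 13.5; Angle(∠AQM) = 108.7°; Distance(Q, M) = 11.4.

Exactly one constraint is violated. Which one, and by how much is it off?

Distance(Q, M) = 11.4 — off by 5.10.

V = (0.00, 0.00) ✓; VC at -138.3° ✓; |VC| = 21.10 ✓; ∠VCH = 130.6° ✓; |CH| = 19.50 ✓; ∠CHL = 89.90° ✓; |HL| = 10.90 ✓; ∠HLT = 131.4° ✓; |LT| = 16.70 ✓; ∠LTA = 116.6° ✓; |TA| = 16.50 ✓; ∠(TA, AQ) = 90.00° ✓; |AQ| = 13.50 ✓; ∠AQM = 108.7° ✓; |QM| = 16.50 ✗.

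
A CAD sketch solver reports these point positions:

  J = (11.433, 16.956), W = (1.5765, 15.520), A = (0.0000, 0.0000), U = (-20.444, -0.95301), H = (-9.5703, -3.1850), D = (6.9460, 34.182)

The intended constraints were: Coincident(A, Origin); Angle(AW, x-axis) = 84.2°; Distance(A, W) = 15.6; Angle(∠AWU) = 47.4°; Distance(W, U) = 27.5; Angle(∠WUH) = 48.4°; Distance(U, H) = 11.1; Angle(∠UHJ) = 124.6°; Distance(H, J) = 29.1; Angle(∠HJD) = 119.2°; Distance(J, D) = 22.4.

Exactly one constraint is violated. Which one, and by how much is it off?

Distance(J, D) = 22.4 — off by 4.60.

A = (0.00, 0.00) ✓; AW at 84.20° ✓; |AW| = 15.60 ✓; ∠AWU = 47.40° ✓; |WU| = 27.50 ✓; ∠WUH = 48.40° ✓; |UH| = 11.10 ✓; ∠UHJ = 124.6° ✓; |HJ| = 29.10 ✓; ∠HJD = 119.2° ✓; |JD| = 17.80 ✗.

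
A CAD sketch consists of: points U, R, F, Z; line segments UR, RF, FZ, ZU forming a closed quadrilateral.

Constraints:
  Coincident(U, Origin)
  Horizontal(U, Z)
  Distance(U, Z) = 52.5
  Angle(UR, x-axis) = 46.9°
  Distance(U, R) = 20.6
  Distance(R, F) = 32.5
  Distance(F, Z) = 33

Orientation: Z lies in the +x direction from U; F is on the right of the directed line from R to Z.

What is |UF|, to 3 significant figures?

28.6

U is at the origin; U and Z share the same y with |UZ| = 52.5 and Z in +x, so Z = (52.5, 0). UR runs at 46.9° with |UR| = 20.6, so R = (14.1, 15.0). F is determined by |RF| = 32.5 and |FZ| = 33.0 together: it lies at the intersection of circle(R, 32.5) and circle(Z, 33.0). With |RZ| = 41.3, the foot of the radical line on RZ is 20.2 from R and the perpendicular offset is √(32.5² − 20.2²) = 25.4. Taking the right-of-RZ solution: F = (23.6, -16.0).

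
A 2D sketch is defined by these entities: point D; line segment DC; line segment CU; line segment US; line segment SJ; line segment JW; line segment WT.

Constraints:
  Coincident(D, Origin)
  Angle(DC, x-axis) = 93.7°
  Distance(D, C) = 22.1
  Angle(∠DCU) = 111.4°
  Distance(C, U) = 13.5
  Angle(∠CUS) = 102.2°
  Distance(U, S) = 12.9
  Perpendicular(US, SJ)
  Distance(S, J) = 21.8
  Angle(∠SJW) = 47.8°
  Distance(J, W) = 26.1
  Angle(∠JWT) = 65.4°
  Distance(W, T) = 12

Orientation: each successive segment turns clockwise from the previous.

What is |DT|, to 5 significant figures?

28.109

D is at the origin; DC runs at 93.7° with length 22.1, so C = (-1.4262, 22.054). ∠DCU = 111.4° gives CU at 25.100° from the x-axis; with |CU| = 13.5, U = (10.799, 27.781). ∠CUS = 102.2° gives US at -52.700° from the x-axis; with |US| = 12.9, S = (18.616, 17.519). The perpendicularity gives SJ at right angles to US, so SJ runs at -142.70°; with |SJ| = 21.8, J = (1.2749, 4.3085). ∠SJW = 47.8° gives JW at 85.100° from the x-axis; with |JW| = 26.1, W = (3.5043, 30.313). ∠JWT = 65.4° gives WT at -29.500° from the x-axis; with |WT| = 12.0, T = (13.949, 24.404). Then |DT| = |T − D| = 28.109.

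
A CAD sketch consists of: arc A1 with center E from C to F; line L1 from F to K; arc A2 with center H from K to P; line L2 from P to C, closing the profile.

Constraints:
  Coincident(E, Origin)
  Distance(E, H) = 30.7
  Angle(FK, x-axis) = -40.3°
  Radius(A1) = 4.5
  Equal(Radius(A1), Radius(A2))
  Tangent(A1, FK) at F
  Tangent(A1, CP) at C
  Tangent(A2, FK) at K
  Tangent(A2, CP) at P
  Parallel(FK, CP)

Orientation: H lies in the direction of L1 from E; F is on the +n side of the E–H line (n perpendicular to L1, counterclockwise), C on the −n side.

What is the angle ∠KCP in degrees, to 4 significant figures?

16.34°

The slot axis is L1's direction at -40.3°, so u = (cos -40.3°, sin -40.3°) = (0.7627, -0.6468) and n = (−sin -40.3°, cos -40.3°) = (0.6468, 0.7627). E is at the origin and H lies 30.7 along u from E, so H = 30.7·u = (23.41, -19.86). Tangency of A1 to both parallel lines with radius 4.5 puts F and C at E ± 4.5·n: F = (2.911, 3.432), C = (-2.911, -3.432). Equal radii place K and P the same way about H: K = H + 4.5·n = (26.32, -16.42), P = H − 4.5·n = (20.50, -23.29). Then cos ∠KCP = CK·CP / (|CK||CP|), giving 16.34°.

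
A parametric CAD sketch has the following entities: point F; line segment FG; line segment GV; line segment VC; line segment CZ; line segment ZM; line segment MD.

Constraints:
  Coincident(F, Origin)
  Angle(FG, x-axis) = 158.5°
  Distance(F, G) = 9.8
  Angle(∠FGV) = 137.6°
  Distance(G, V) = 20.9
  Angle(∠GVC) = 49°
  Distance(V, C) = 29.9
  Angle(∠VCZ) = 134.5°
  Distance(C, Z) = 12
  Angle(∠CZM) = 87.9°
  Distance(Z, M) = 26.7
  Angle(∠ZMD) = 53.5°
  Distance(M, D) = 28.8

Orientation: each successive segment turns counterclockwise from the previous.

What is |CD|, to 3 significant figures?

14.4

F is at the origin; FG runs at 158.5° with length 9.8, so G = (-9.12, 3.59). ∠FGV = 137.6° gives GV at -159° from the x-axis; with |GV| = 20.9, V = (-28.6, -3.86). ∠GVC = 49.0° gives VC at -28.1° from the x-axis; with |VC| = 29.9, C = (-2.27, -17.9). ∠VCZ = 134.5° gives CZ at 17.4° from the x-axis; with |CZ| = 12.0, Z = (9.18, -14.4). ∠CZM = 87.9° gives ZM at 110° from the x-axis; with |ZM| = 26.7, M = (0.271, 10.8). ∠ZMD = 53.5° gives MD at -124° from the x-axis; with |MD| = 28.8, D = (-15.8, -13.1). Then |CD| = |D − C| = 14.4.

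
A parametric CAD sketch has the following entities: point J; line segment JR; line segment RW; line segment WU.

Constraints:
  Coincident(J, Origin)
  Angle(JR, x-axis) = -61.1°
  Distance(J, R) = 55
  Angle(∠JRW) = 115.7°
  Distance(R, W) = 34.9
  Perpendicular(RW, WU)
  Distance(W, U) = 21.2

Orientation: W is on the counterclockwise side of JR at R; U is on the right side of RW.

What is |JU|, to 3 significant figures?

92.0

J is at the origin; JR runs at -61.1° with length 55.0, so R = 55.0·(cos -61.1°, sin -61.1°) = (26.6, -48.2). ∠JRW = 115.7°, so RW runs at -61.1° + (180° − 115.7°) = 3.20° from the x-axis; with |RW| = 34.9, W = R + 34.9·(cos 3.20°, sin 3.20°) = (61.4, -46.2). The perpendicularity gives WU at right angles to RW; with |WU| = 21.2 on the right of RW, U = W + 21.2·(0.0558, -0.998) = (62.6, -67.4). Then |JU| = |U − J| = 92.0.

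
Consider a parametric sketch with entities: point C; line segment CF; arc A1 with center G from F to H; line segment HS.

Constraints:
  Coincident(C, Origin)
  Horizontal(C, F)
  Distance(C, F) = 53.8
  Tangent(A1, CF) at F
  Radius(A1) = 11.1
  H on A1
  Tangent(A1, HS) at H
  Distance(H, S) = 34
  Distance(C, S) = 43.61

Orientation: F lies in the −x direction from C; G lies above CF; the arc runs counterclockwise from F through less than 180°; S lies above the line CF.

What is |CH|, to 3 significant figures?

44.6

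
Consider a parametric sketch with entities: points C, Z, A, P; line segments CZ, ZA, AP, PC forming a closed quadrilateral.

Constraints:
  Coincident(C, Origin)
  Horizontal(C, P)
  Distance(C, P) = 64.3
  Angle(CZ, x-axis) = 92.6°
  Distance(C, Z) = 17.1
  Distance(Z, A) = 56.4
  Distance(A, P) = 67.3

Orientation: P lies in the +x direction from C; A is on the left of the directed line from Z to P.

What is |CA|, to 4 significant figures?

70.04

Checks: CZ at 92.60° ✓; |ZA| = 56.40 ✓; |AP| = 67.30 ✓.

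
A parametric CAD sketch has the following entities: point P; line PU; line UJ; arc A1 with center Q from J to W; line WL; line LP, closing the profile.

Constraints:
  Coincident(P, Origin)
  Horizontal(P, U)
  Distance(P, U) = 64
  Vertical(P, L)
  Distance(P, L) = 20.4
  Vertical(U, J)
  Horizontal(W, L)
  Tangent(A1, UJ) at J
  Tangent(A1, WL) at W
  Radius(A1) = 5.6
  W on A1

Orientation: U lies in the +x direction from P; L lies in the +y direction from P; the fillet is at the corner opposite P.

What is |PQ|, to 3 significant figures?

60.2

P is at the origin; P and U share the same y with |PU| = 64.0 and U on the +x side, so U = (64.0, 0.00). PL is vertical with |PL| = 20.4 and L on the +y side, so L = (0.00, 20.4). The virtual corner opposite P is at (64.0, 20.4). The tangent condition forces QJ to be normal to UJ and since A1 is tangent to WL there, QW ⟂ WL, with radius 5.6, so the center Q sits 5.6 in from both sides at Q = (58.4, 14.8). Then |PQ| = |Q − P| = 60.2.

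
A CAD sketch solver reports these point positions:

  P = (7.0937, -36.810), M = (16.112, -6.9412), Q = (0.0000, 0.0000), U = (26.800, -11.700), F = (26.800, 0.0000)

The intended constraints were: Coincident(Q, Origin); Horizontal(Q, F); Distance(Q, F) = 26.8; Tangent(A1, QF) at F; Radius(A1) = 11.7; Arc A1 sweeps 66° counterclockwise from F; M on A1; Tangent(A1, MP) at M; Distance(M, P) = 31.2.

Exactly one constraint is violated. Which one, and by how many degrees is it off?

Tangent(A1, MP) at M — off by 7.20°.

Q = (0.00, 0.00) ✓; Q.y = 0.00, F.y = 0.00 ✓; |QF| = 26.80 ✓; ∠(UF, FQ) = 90.00° ✓; |UF| = 11.70 ✓; bearing(U→M) − bearing(U→F) = 66.00° ✓; |UM| = 11.70 ✓; ∠(UM, MP) = 82.80° ✗; |MP| = 31.20 ✓.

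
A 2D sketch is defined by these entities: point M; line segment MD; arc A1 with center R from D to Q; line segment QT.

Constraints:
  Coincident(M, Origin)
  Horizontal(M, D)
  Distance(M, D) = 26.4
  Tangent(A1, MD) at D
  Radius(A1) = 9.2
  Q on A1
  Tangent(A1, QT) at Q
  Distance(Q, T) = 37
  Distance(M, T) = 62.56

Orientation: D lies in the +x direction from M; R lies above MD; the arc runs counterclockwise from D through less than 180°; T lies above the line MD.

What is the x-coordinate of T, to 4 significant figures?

47.01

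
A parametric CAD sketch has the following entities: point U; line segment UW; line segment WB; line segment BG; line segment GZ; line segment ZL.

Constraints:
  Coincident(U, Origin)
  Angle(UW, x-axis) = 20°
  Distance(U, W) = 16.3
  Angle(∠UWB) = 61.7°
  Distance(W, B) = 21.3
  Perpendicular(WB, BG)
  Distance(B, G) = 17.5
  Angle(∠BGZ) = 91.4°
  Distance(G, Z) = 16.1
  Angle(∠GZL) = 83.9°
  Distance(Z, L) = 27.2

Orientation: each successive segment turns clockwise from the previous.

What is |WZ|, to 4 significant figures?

18.63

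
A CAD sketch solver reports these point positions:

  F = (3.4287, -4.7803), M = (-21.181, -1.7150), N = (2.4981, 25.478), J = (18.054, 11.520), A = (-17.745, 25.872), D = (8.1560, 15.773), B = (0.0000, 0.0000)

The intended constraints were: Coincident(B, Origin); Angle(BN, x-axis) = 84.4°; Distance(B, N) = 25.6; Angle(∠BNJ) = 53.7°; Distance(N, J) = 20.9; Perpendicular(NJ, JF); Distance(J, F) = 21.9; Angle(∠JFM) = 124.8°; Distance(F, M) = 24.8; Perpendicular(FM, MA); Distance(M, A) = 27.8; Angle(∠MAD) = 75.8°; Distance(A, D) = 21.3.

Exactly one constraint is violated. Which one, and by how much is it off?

Distance(A, D) = 21.3 — off by 6.50.

B = (0.00, 0.00) ✓; BN at 84.40° ✓; |BN| = 25.60 ✓; ∠BNJ = 53.70° ✓; |NJ| = 20.90 ✓; ∠(NJ, JF) = 90.00° ✓; |JF| = 21.90 ✓; ∠JFM = 124.8° ✓; |FM| = 24.80 ✓; ∠(FM, MA) = 90.00° ✓; |MA| = 27.80 ✓; ∠MAD = 75.80° ✓; |AD| = 27.80 ✗.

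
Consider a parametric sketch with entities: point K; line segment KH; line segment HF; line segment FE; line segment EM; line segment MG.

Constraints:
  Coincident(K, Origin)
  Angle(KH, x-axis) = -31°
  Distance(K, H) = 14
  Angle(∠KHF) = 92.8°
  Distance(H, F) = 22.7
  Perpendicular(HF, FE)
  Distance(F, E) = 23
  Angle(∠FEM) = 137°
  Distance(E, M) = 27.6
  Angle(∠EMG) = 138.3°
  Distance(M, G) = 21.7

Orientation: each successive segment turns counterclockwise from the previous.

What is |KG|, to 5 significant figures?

35.559

K is at the origin; KH runs at -31.0° with length 14.0, so H = (12.000, -7.2105). ∠KHF = 92.8° gives HF at 56.200° from the x-axis; with |HF| = 22.7, F = (24.628, 11.653). HF is perpendicular to FE, so FE runs at 146.20°; with |FE| = 23.0, E = (5.5156, 24.448). ∠FEM = 137.0° gives EM at -170.80° from the x-axis; with |EM| = 27.6, M = (-21.729, 20.035). ∠EMG = 138.3° gives MG at -129.10° from the x-axis; with |MG| = 21.7, G = (-35.415, 3.1947). Then |KG| = |G − K| = 35.559.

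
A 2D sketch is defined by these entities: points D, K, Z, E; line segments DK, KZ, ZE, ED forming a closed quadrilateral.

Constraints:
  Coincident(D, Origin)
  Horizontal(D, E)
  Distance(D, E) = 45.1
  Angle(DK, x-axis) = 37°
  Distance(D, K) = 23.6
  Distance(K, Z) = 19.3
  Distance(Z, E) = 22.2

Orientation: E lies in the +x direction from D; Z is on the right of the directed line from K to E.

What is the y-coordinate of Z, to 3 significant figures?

-4.56

D is at the origin; DE is horizontal with |DE| = 45.1 and E in +x, so E = (45.1, 0). DK runs at 37.0° with |DK| = 23.6, so K = (18.8, 14.2). Z is determined by |KZ| = 19.3 and |ZE| = 22.2 together: it lies at the intersection of circle(K, 19.3) and circle(E, 22.2). With |KE| = 29.8, the foot of the radical line on KE is 12.9 from K and the perpendicular offset is √(19.3² − 12.9²) = 14.3. Taking the right-of-KE solution: Z = (23.4, -4.56).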